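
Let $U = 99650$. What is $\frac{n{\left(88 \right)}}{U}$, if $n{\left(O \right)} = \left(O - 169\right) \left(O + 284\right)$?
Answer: $- \frac{15066}{49825} \approx -0.30238$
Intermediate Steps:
$n{\left(O \right)} = \left(-169 + O\right) \left(284 + O\right)$
$\frac{n{\left(88 \right)}}{U} = \frac{-47996 + 88^{2} + 115 \cdot 88}{99650} = \left(-47996 + 7744 + 10120\right) \frac{1}{99650} = \left(-30132\right) \frac{1}{99650} = - \frac{15066}{49825}$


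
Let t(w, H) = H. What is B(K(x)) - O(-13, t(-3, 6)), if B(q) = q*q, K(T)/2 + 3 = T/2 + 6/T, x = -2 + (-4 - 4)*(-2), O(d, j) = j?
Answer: 3550/49 ≈ 72.449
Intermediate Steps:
x = 14 (x = -2 - 8*(-2) = -2 + 16 = 14)
K(T) = -6 + T + 12/T (K(T) = -6 + 2*(T/2 + 6/T) = -6 + (T + 12/T) = -6 + T + 12/T)
B(q) = q²
B(K(x)) - O(-13, t(-3, 6)) = (-6 + 14 + 12/14)² - 1*6 = (-6 + 14 + 12*(1/14))² - 6 = (-6 + 14 + 6/7)² - 6 = (62/7)² - 6 = 3844/49 - 6 = 3550/49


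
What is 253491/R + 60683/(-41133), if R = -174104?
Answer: -2998856905/1023059976 ≈ -2.9313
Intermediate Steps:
253491/R + 60683/(-41133) = 253491/(-174104) + 60683/(-41133) = 253491*(-1/174104) + 60683*(-1/41133) = -36213/24872 - 60683/41133 = -2998856905/1023059976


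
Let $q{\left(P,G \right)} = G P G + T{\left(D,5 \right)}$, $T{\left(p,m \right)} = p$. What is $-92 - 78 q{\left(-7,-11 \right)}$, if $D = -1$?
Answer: $66052$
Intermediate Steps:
$q{\left(P,G \right)} = -1 + P G^{2}$ ($q{\left(P,G \right)} = G P G - 1 = P G^{2} - 1 = -1 + P G^{2}$)
$-92 - 78 q{\left(-7,-11 \right)} = -92 - 78 \left(-1 - 7 \left(-11\right)^{2}\right) = -92 - 78 \left(-1 - 847\right) = -92 - -66144 = -92 + 66144 = 66052$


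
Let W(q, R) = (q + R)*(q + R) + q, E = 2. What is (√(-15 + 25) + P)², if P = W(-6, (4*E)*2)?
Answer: (94 + √10)² ≈ 9440.5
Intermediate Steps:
W(q, R) = q + (R + q)² (W(q, R) = (R + q)*(R + q) + q = (R + q)² + q = q + (R + q)²)
P = 94 (P = -6 + ((4*2)*2 - 6)² = -6 + (8*2 - 6)² = -6 + (16 - 6)² = -6 + 10² = -6 + 100 = 94)
(√(-15 + 25) + P)² = (√(-15 + 25) + 94)² = (√10 + 94)² = (94 + √10)²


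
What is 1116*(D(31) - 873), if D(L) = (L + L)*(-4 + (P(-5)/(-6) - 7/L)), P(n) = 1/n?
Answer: -6321768/5 ≈ -1.2644e+6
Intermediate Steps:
D(L) = 2*L*(-119/30 - 7/L) (D(L) = (L + L)*(-4 + (1/(-5*(-6)) - 7/L)) = (2*L)*(-4 + (-⅕*(-⅙) - 7/L)) = (2*L)*(-4 + (1/30 - 7/L)) = (2*L)*(-119/30 - 7/L) = 2*L*(-119/30 - 7/L))
1116*(D(31) - 873) = 1116*((-14 - 119/15*31) - 873) = 1116*((-14 - 3689/15) - 873) = 1116*(-3899/15 - 873) = 1116*(-16994/15) = -6321768/5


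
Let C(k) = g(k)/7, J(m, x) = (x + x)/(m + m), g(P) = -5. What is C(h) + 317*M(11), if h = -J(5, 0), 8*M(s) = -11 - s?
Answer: -24429/28 ≈ -872.46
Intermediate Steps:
M(s) = -11/8 - s/8 (M(s) = (-11 - s)/8 = -11/8 - s/8)
J(m, x) = x/m (J(m, x) = (2*x)/((2*m)) = (2*x)*(1/(2*m)) = x/m)
h = 0 (h = -0/5 = -1*0 = 0)
C(k) = -5/7
C(h) + 317*M(11) = -5/7 + 317*(-11/8 - 1/8*11) = -5/7 + 317*(-11/8 - 11/8) = -5/7 + 317*(-11/4) = -5/7 - 3487/4 = -24429/28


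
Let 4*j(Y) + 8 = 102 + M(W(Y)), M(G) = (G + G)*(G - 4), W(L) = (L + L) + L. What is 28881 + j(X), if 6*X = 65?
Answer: 234941/8 ≈ 29368.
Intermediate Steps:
X = 65/6 (X = (⅙)*65 = 65/6 ≈ 10.833)
W(L) = 3*L (W(L) = 2*L + L = 3*L)
M(G) = 2*G*(-4 + G) (M(G) = (2*G)*(-4 + G) = 2*G*(-4 + G))
j(Y) = 47/2 + 3*Y*(-4 + 3*Y)/2 (j(Y) = -2 + (102 + 2*(3*Y)*(-4 + 3*Y))/4 = -2 + (102 + 6*Y*(-4 + 3*Y))/4 = -2 + (51/2 + 3*Y*(-4 + 3*Y)/2) = 47/2 + 3*Y*(-4 + 3*Y)/2)
28881 + j(X) = 28881 + (47/2 + (3/2)*(65/6)*(-4 + 3*(65/6))) = 28881 + (47/2 + (3/2)*(65/6)*(-4 + 65/2)) = 28881 + (47/2 + (3/2)*(65/6)*(57/2)) = 28881 + (47/2 + 3705/8) = 28881 + 3893/8 = 234941/8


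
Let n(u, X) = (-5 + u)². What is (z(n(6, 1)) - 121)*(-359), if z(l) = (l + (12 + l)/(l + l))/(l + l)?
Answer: 168371/4 ≈ 42093.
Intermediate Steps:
z(l) = (l + (12 + l)/(2*l))/(2*l) (z(l) = (l + (12 + l)/((2*l)))/((2*l)) = (l + (12 + l)*(1/(2*l)))*(1/(2*l)) = (l + (12 + l)/(2*l))*(1/(2*l)) = (l + (12 + l)/(2*l))/(2*l))
(z(n(6, 1)) - 121)*(-359) = ((12 + (-5 + 6)² + 2*((-5 + 6)²)²)/(4*((-5 + 6)²)²) - 121)*(-359) = ((12 + 1² + 2*(1²)²)/(4*(1²)²) - 121)*(-359) = ((¼)*(12 + 1 + 2*1²)/1² - 121)*(-359) = ((¼)*1*(12 + 1 + 2*1) - 121)*(-359) = ((¼)*1*(12 + 1 + 2) - 121)*(-359) = ((¼)*1*15 - 121)*(-359) = (15/4 - 121)*(-359) = -469/4*(-359) = 168371/4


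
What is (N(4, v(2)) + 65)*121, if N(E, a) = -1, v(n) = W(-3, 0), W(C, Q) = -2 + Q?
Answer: 7744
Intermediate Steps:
v(n) = -2 (v(n) = -2 + 0 = -2)
(N(4, v(2)) + 65)*121 = (-1 + 65)*121 = 64*121 = 7744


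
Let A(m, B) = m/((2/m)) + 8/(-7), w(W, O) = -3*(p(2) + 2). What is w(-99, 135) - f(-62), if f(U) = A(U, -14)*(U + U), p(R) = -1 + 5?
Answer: 1667178/7 ≈ 2.3817e+5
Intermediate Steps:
p(R) = 4
w(W, O) = -18 (w(W, O) = -3*(4 + 2) = -3*6 = -18)
A(m, B) = -8/7 + m**2/2 (A(m, B) = m*(m/2) + 8*(-1/7) = m**2/2 - 8/7 = -8/7 + m**2/2)
f(U) = 2*U*(-8/7 + U**2/2) (f(U) = (-8/7 + U**2/2)*(U + U) = (-8/7 + U**2/2)*(2*U) = 2*U*(-8/7 + U**2/2))
w(-99, 135) - f(-62) = -18 - (-62)*(-16/7 + (-62)**2) = -18 - (-62)*(-16/7 + 3844) = -18 - (-62)*26892/7 = -18 - 1*(-1667304/7) = -18 + 1667304/7 = 1667178/7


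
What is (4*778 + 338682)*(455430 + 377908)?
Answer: 284829928372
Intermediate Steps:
(4*778 + 338682)*(455430 + 377908) = (3112 + 338682)*833338 = 341794*833338 = 284829928372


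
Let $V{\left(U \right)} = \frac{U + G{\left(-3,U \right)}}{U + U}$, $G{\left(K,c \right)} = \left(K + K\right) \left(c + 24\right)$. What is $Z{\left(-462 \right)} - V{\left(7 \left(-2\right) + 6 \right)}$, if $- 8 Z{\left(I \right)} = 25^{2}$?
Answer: $- \frac{677}{8} \approx -84.625$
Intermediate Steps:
$Z{\left(I \right)} = - \frac{625}{8}$ ($Z{\left(I \right)} = - \frac{25^{2}}{8} = \left(- \frac{1}{8}\right) 625 = - \frac{625}{8}$)
$G{\left(K,c \right)} = 2 K \left(24 + c\right)$
$V{\left(U \right)} = \frac{-144 - 5 U}{2 U}$ ($V{\left(U \right)} = \frac{U + 2 \left(-3\right) \left(24 + U\right)}{U + U} = \frac{U - \left(144 + 6 U\right)}{2 U} = \left(-144 - 5 U\right) \frac{1}{2 U} = \frac{-144 - 5 U}{2 U}$)
$Z{\left(-462 \right)} - V{\left(7 \left(-2\right) + 6 \right)} = - \frac{625}{8} - \left(- \frac{5}{2} - \frac{72}{7 \left(-2\right) + 6}\right) = - \frac{625}{8} - \left(- \frac{5}{2} - \frac{72}{-14 + 6}\right) = - \frac{625}{8} - \left(- \frac{5}{2} - \frac{72}{-8}\right) = - \frac{625}{8} - \left(- \frac{5}{2} - -9\right) = - \frac{625}{8} - \left(- \frac{5}{2} + 9\right) = - \frac{625}{8} - \frac{13}{2} = - \frac{677}{8}$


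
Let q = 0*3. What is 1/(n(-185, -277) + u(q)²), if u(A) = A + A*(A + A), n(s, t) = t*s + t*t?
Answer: 1/127974 ≈ 7.8141e-6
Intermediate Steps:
q = 0
n(s, t) = t² + s*t (n(s, t) = s*t + t² = t² + s*t)
u(A) = A + 2*A² (u(A) = A + A*(2*A) = A + 2*A²)
1/(n(-185, -277) + u(q)²) = 1/(-277*(-185 - 277) + (0*(1 + 2*0))²) = 1/(-277*(-462) + (0*(1 + 0))²) = 1/(127974 + (0*1)²) = 1/(127974 + 0²) = 1/(127974 + 0) = 1/127974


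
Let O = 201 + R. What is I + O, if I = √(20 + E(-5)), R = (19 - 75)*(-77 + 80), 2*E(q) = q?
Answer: 33 + √70/2 ≈ 37.183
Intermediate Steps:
E(q) = q/2
R = -168 (R = -56*3 = -168)
I = √70/2 (I = √(20 + (½)*(-5)) = √(20 - 5/2) = √(35/2) = √70/2 ≈ 4.1833)
O = 33 (O = 201 - 168 = 33)
I + O = √70/2 + 33 = 33 + √70/2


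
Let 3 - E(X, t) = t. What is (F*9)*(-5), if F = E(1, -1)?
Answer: -180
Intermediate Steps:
E(X, t) = 3 - t
F = 4 (F = 3 - 1*(-1) = 3 + 1 = 4)
(F*9)*(-5) = (4*9)*(-5) = 36*(-5) = -180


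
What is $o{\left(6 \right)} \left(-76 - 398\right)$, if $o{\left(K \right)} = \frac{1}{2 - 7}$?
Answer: $\frac{474}{5} \approx 94.8$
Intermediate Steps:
$o{\left(K \right)} = - \frac{1}{5}$ ($o{\left(K \right)} = \frac{1}{-5} = - \frac{1}{5}$)
$o{\left(6 \right)} \left(-76 - 398\right) = - \frac{-76 - 398}{5} = \left(- \frac{1}{5}\right) \left(-474\right) = \frac{474}{5}$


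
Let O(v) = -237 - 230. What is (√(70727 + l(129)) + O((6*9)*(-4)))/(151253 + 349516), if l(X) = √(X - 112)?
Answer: -467/500769 + √(70727 + √17)/500769 ≈ -0.00040148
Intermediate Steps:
l(X) = √(-112 + X)
O(v) = -467
(√(70727 + l(129)) + O((6*9)*(-4)))/(151253 + 349516) = (√(70727 + √(-112 + 129)) - 467)/(151253 + 349516) = (√(70727 + √17) - 467)/500769 = (-467 + √(70727 + √17))*(1/500769) = -467/500769 + √(70727 + √17)/500769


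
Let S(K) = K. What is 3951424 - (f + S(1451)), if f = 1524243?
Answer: 2425730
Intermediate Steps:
3951424 - (f + S(1451)) = 3951424 - (1524243 + 1451) = 3951424 - 1*1525694 = 3951424 - 1525694 = 2425730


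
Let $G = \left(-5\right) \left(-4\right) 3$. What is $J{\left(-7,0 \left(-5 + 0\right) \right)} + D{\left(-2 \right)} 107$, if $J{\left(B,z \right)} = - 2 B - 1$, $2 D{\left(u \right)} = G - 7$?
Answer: $\frac{5697}{2} \approx 2848.5$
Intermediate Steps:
$G = 60$ ($G = 20 \cdot 3 = 60$)
$D{\left(u \right)} = \frac{53}{2}$ ($D{\left(u \right)} = \frac{60 - 7}{2} = \frac{1}{2} \cdot 53 = \frac{53}{2}$)
$J{\left(B,z \right)} = -1 - 2 B$
$J{\left(-7,0 \left(-5 + 0\right) \right)} + D{\left(-2 \right)} 107 = \left(-1 - -14\right) + \frac{53}{2} \cdot 107 = \left(-1 + 14\right) + \frac{5671}{2} = 13 + \frac{5671}{2} = \frac{5697}{2}$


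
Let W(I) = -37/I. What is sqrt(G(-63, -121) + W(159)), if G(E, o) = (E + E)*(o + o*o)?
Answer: I*sqrt(46252101003)/159 ≈ 1352.6*I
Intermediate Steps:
G(E, o) = 2*E*(o + o**2) (G(E, o) = (2*E)*(o + o**2) = 2*E*(o + o**2))
sqrt(G(-63, -121) + W(159)) = sqrt(2*(-63)*(-121)*(1 - 121) - 37/159) = sqrt(2*(-63)*(-121)*(-120) - 37*1/159) = sqrt(-1829520 - 37/159) = sqrt(-290893717/159) = I*sqrt(46252101003)/159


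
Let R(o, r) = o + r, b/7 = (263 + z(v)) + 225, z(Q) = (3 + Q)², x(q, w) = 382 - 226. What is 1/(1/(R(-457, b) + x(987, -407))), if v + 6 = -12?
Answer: 4690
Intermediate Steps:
x(q, w) = 156
v = -18 (v = -6 - 12 = -18)
b = 4991 (b = 7*((263 + (3 - 18)²) + 225) = 7*((263 + (-15)²) + 225) = 7*((263 + 225) + 225) = 7*(488 + 225) = 7*713 = 4991)
1/(1/(R(-457, b) + x(987, -407))) = 1/(1/((-457 + 4991) + 156)) = 1/(1/(4534 + 156)) = 1/(1/4690) = 4690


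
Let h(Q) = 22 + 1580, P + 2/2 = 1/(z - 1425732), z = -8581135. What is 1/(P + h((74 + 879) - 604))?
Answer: 10006867/16020994066 ≈ 0.00062461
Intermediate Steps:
P = -10006868/10006867 (P = -1 + 1/(-8581135 - 1425732) = -1 + 1/(-10006867) = -1 - 1/10006867 = -10006868/10006867 ≈ -1.0000)
h(Q) = 1602
1/(P + h((74 + 879) - 604)) = 1/(-10006868/10006867 + 1602) = 1/(16020994066/10006867) = 10006867/16020994066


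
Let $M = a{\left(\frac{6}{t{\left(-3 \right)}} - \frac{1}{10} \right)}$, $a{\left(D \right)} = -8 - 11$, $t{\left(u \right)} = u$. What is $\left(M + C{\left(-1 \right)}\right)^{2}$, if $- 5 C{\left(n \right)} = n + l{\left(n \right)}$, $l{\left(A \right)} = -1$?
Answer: $\frac{8649}{25} \approx 345.96$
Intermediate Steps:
$a{\left(D \right)} = -19$ ($a{\left(D \right)} = -8 - 11 = -19$)
$M = -19$
$C{\left(n \right)} = \frac{1}{5} - \frac{n}{5}$ ($C{\left(n \right)} = - \frac{n - 1}{5} = - \frac{-1 + n}{5} = \frac{1}{5} - \frac{n}{5}$)
$\left(M + C{\left(-1 \right)}\right)^{2} = \left(-19 + \left(\frac{1}{5} - - \frac{1}{5}\right)\right)^{2} = \left(-19 + \left(\frac{1}{5} + \frac{1}{5}\right)\right)^{2} = \left(-19 + \frac{2}{5}\right)^{2} = \left(- \frac{93}{5}\right)^{2} = \frac{8649}{25}$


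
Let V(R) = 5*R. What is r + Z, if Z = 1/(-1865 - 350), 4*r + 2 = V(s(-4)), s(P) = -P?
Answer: 19933/4430 ≈ 4.4995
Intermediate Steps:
r = 9/2 (r = -½ + (5*(-1*(-4)))/4 = -½ + (5*4)/4 = -½ + (¼)*20 = -½ + 5 = 9/2 ≈ 4.5000)
Z = -1/2215 (Z = 1/(-2215) = -1/2215 ≈ -0.00045147)
r + Z = 9/2 - 1/2215 = 19933/4430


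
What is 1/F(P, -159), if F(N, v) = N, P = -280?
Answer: -1/280 ≈ -0.0035714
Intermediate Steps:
1/F(P, -159) = 1/(-280) = -1/280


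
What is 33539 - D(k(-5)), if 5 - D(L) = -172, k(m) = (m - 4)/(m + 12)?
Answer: 33362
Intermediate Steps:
k(m) = (-4 + m)/(12 + m)
D(L) = 177 (D(L) = 5 - 1*(-172) = 5 + 172 = 177)
33539 - D(k(-5)) = 33539 - 1*177 = 33539 - 177 = 33362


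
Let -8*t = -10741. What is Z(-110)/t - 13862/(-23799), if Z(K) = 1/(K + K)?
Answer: 8188998212/14059378245 ≈ 0.58246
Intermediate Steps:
Z(K) = 1/(2*K)
t = 10741/8 (t = -1/8*(-10741) = 10741/8 ≈ 1342.6)
Z(-110)/t - 13862/(-23799) = ((1/2)/(-110))/(10741/8) - 13862/(-23799) = ((1/2)*(-1/110))*(8/10741) - 13862*(-1/23799) = -1/220*8/10741 + 13862/23799 = -2/590755 + 13862/23799 = 8188998212/14059378245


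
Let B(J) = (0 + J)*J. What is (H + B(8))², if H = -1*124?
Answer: 3600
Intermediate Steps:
B(J) = J² (B(J) = J*J = J²)
H = -124
(H + B(8))² = (-124 + 8²)² = (-124 + 64)² = (-60)² = 3600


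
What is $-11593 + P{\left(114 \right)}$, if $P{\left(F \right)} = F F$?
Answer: $1403$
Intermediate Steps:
$P{\left(F \right)} = F^{2}$
$-11593 + P{\left(114 \right)} = -11593 + 114^{2} = -11593 + 12996 = 1403$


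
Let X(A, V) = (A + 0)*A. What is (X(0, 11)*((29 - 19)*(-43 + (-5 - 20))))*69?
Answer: 0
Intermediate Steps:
X(A, V) = A**2 (X(A, V) = A*A = A**2)
(X(0, 11)*((29 - 19)*(-43 + (-5 - 20))))*69 = (0**2*((29 - 19)*(-43 + (-5 - 20))))*69 = (0*(10*(-43 - 25)))*69 = (0*(10*(-68)))*69 = (0*(-680))*69 = 0*69 = 0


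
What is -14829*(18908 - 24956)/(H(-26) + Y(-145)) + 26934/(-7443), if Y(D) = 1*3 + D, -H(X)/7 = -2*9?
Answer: -13906912100/2481 ≈ -5.6054e+6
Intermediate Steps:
H(X) = 126 (H(X) = -(-14)*9 = -7*(-18) = 126)
Y(D) = 3 + D
-14829*(18908 - 24956)/(H(-26) + Y(-145)) + 26934/(-7443) = -14829*(18908 - 24956)/(126 + (3 - 145)) + 26934/(-7443) = -14829*(-6048/(126 - 142)) + 26934*(-1/7443) = -14829/((-16*(-1/6048))) - 8978/2481 = -14829/1/378 - 8978/2481 = -14829*378 - 8978/2481 = -5605362 - 8978/2481 = -13906912100/2481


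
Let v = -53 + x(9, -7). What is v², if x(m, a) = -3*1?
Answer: 3136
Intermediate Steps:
x(m, a) = -3
v = -56 (v = -53 - 3 = -56)
v² = (-56)² = 3136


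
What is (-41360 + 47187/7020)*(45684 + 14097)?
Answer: -642756484339/260 ≈ -2.4721e+9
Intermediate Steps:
(-41360 + 47187/7020)*(45684 + 14097) = (-41360 + 47187*(1/7020))*59781 = (-41360 + 5243/780)*59781 = -32255557/780*59781 = -642756484339/260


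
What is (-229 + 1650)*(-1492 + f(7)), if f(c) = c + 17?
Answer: -2086028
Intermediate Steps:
f(c) = 17 + c
(-229 + 1650)*(-1492 + f(7)) = (-229 + 1650)*(-1492 + (17 + 7)) = 1421*(-1492 + 24) = 1421*(-1468) = -2086028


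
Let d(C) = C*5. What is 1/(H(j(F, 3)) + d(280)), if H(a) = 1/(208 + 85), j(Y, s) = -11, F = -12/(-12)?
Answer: 293/410201 ≈ 0.00071428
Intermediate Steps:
F = 1 (F = -12*(-1/12) = 1)
d(C) = 5*C
H(a) = 1/293
1/(H(j(F, 3)) + d(280)) = 1/(1/293 + 5*280) = 1/(1/293 + 1400) = 1/(410201/293) = 293/410201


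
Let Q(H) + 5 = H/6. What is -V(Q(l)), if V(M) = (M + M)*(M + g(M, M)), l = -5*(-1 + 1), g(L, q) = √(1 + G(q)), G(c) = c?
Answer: -50 + 20*I ≈ -50.0 + 20.0*I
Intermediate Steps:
g(L, q) = √(1 + q)
l = 0 (l = -5*0 = 0)
Q(H) = -5 + H/6
V(M) = 2*M*(M + √(1 + M)) (V(M) = (M + M)*(M + √(1 + M)) = (2*M)*(M + √(1 + M)) = 2*M*(M + √(1 + M)))
-V(Q(l)) = -2*(-5 + (⅙)*0)*((-5 + (⅙)*0) + √(1 + (-5 + (⅙)*0))) = -2*(-5 + 0)*((-5 + 0) + √(1 + (-5 + 0))) = -2*(-5)*(-5 + √(1 - 5)) = -2*(-5)*(-5 + √(-4)) = -2*(-5)*(-5 + 2*I) = -(50 - 20*I) = -50 + 20*I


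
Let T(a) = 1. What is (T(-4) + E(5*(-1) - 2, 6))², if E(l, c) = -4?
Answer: 9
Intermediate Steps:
(T(-4) + E(5*(-1) - 2, 6))² = (1 - 4)² = (-3)² = 9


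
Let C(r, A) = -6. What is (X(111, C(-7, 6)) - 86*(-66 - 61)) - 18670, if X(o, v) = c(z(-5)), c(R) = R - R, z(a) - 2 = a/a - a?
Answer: -7748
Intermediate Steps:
z(a) = 3 - a (z(a) = 2 + (a/a - a) = 2 + (1 - a) = 3 - a)
c(R) = 0
X(o, v) = 0
(X(111, C(-7, 6)) - 86*(-66 - 61)) - 18670 = (0 - 86*(-66 - 61)) - 18670 = (0 - 86*(-127)) - 18670 = (0 + 10922) - 18670 = 10922 - 18670 = -7748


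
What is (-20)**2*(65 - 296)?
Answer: -92400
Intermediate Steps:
(-20)**2*(65 - 296) = 400*(-231) = -92400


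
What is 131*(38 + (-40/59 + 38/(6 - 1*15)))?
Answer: 2302456/531 ≈ 4336.1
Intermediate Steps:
131*(38 + (-40/59 + 38/(6 - 1*15))) = 131*(38 + (-40*1/59 + 38/(6 - 15))) = 131*(38 + (-40/59 + 38/(-9))) = 131*(38 + (-40/59 + 38*(-1/9))) = 131*(38 + (-40/59 - 38/9)) = 131*(38 - 2602/531) = 131*(17576/531) = 2302456/531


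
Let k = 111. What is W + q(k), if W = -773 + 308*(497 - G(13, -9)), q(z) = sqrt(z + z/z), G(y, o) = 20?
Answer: 146143 + 4*sqrt(7) ≈ 1.4615e+5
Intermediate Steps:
q(z) = sqrt(1 + z) (q(z) = sqrt(z + 1) = sqrt(1 + z))
W = 146143 (W = -773 + 308*(497 - 1*20) = -773 + 308*(497 - 20) = -773 + 308*477 = -773 + 146916 = 146143)
W + q(k) = 146143 + sqrt(1 + 111) = 146143 + sqrt(112) = 146143 + 4*sqrt(7)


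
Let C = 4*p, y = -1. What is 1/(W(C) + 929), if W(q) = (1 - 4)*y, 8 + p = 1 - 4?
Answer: 1/932 ≈ 0.0010730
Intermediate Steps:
p = -11 (p = -8 + (1 - 4) = -8 - 3 = -11)
C = -44 (C = 4*(-11) = -44)
W(q) = 3 (W(q) = (1 - 4)*(-1) = -3*(-1) = 3)
1/(W(C) + 929) = 1/(3 + 929) = 1/932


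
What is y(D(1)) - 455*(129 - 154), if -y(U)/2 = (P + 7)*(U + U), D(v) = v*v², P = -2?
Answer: 11355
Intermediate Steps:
D(v) = v³
y(U) = -20*U (y(U) = -2*(-2 + 7)*(U + U) = -10*2*U = -20*U)
y(D(1)) - 455*(129 - 154) = -20*1³ - 455*(129 - 154) = -20*1 - 455*(-25) = -20 + 11375 = 11355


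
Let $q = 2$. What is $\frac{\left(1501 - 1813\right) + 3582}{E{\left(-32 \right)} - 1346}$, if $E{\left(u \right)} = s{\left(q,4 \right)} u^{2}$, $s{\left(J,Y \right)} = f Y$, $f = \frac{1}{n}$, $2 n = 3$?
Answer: $\frac{4905}{2077} \approx 2.3616$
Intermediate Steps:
$n = \frac{3}{2}$ ($n = \frac{1}{2} \cdot 3 = \frac{3}{2} \approx 1.5$)
$f = \frac{2}{3}$ ($f = \frac{1}{\frac{3}{2}} = \frac{2}{3} \approx 0.66667$)
$s{\left(J,Y \right)} = \frac{2 Y}{3}$
$E{\left(u \right)} = \frac{8 u^{2}}{3}$ ($E{\left(u \right)} = \frac{2}{3} \cdot 4 u^{2} = \frac{8 u^{2}}{3}$)
$\frac{\left(1501 - 1813\right) + 3582}{E{\left(-32 \right)} - 1346} = \frac{\left(1501 - 1813\right) + 3582}{\frac{8 \left(-32\right)^{2}}{3} - 1346} = \frac{-312 + 3582}{\frac{8}{3} \cdot 1024 - 1346} = \frac{3270}{\frac{8192}{3} - 1346} = \frac{3270}{\frac{4154}{3}} = 3270 \cdot \frac{3}{4154} = \frac{4905}{2077}$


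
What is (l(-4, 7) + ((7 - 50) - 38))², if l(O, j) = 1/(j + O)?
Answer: 58564/9 ≈ 6507.1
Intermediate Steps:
l(O, j) = 1/(O + j)
(l(-4, 7) + ((7 - 50) - 38))² = (1/(-4 + 7) + ((7 - 50) - 38))² = (1/3 + (-43 - 38))² = (⅓ - 81)² = (-242/3)² = 58564/9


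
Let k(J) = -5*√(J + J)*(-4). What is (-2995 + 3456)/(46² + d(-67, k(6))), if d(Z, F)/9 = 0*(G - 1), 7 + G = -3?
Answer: 461/2116 ≈ 0.21786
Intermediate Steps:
G = -10 (G = -7 - 3 = -10)
k(J) = 20*√2*√J (k(J) = -5*√2*√J*(-4) = 20*√2*√J)
d(Z, F) = 0 (d(Z, F) = 9*(0*(-10 - 1)) = 9*(0*(-11)) = 9*0 = 0)
(-2995 + 3456)/(46² + d(-67, k(6))) = (-2995 + 3456)/(46² + 0) = 461/(2116 + 0) = 461/2116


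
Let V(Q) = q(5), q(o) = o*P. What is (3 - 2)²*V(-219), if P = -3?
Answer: -15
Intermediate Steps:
q(o) = -3*o (q(o) = o*(-3) = -3*o)
V(Q) = -15 (V(Q) = -3*5 = -15)
(3 - 2)²*V(-219) = (3 - 2)²*(-15) = 1²*(-15) = 1*(-15) = -15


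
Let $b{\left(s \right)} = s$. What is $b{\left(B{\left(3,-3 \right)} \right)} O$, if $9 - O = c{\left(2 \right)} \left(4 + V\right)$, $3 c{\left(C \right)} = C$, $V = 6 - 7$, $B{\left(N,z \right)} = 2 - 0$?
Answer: $14$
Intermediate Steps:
$B{\left(N,z \right)} = 2$ ($B{\left(N,z \right)} = 2 + 0 = 2$)
$V = -1$ ($V = 6 - 7 = -1$)
$c{\left(C \right)} = \frac{C}{3}$
$O = 7$ ($O = 9 - \frac{1}{3} \cdot 2 \left(4 - 1\right) = 9 - \frac{2}{3} \cdot 3 = 9 - 2 = 7$)
$b{\left(B{\left(3,-3 \right)} \right)} O = 2 \cdot 7 = 14$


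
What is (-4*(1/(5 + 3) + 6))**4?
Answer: 5764801/16 ≈ 3.6030e+5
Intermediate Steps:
(-4*(1/(5 + 3) + 6))**4 = (-4*(1/8 + 6))**4 = (-4*49/8)**4 = (-49/2)**4 = 5764801/16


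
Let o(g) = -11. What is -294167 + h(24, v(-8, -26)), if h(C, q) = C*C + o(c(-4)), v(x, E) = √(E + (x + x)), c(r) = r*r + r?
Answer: -293602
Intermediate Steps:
c(r) = r + r² (c(r) = r² + r = r + r²)
v(x, E) = √(E + 2*x)
h(C, q) = -11 + C² (h(C, q) = C*C - 11 = C² - 11 = -11 + C²)
-294167 + h(24, v(-8, -26)) = -294167 + (-11 + 24²) = -294167 + (-11 + 576) = -294167 + 565 = -293602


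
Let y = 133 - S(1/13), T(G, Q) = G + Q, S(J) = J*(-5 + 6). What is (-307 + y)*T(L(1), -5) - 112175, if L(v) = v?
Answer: -1449223/13 ≈ -1.1148e+5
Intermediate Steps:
S(J) = J (S(J) = J*1 = J)
y = 1728/13 (y = 133 - 1/13 = 1728/13 ≈ 132.92)
(-307 + y)*T(L(1), -5) - 112175 = (-307 + 1728/13)*(1 - 5) - 112175 = -2263/13*(-4) - 112175 = 9052/13 - 112175 = -1449223/13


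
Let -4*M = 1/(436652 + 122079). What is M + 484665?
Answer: 1083189440459/2234924 ≈ 4.8467e+5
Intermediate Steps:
M = -1/2234924 (M = -1/(4*(436652 + 122079)) = -1/4/558731 = -1/4*1/558731 = -1/2234924 ≈ -4.4744e-7)
M + 484665 = -1/2234924 + 484665 = 1083189440459/2234924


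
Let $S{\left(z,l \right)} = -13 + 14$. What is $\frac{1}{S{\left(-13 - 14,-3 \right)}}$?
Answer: $1$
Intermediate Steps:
$S{\left(z,l \right)} = 1$
$\frac{1}{S{\left(-13 - 14,-3 \right)}} = 1^{-1} = 1$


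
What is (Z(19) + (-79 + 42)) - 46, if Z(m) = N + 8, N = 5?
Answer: -70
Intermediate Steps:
Z(m) = 13 (Z(m) = 5 + 8 = 13)
(Z(19) + (-79 + 42)) - 46 = (13 + (-79 + 42)) - 46 = (13 - 37) - 46 = -24 - 46 = -70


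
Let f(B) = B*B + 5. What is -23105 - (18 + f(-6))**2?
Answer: -26586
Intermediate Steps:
f(B) = 5 + B**2 (f(B) = B**2 + 5 = 5 + B**2)
-23105 - (18 + f(-6))**2 = -23105 - (18 + (5 + (-6)**2))**2 = -23105 - (18 + (5 + 36))**2 = -23105 - (18 + 41)**2 = -23105 - 1*59**2 = -23105 - 1*3481 = -23105 - 3481 = -26586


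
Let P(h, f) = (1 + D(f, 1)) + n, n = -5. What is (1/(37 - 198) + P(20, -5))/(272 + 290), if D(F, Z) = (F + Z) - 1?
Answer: -725/45241 ≈ -0.016025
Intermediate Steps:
D(F, Z) = -1 + F + Z
P(h, f) = -4 + f (P(h, f) = (1 + (-1 + f + 1)) - 5 = (1 + f) - 5 = -4 + f)
(1/(37 - 198) + P(20, -5))/(272 + 290) = (1/(37 - 198) + (-4 - 5))/(272 + 290) = (1/(-161) - 9)/562 = (-1/161 - 9)*(1/562) = -1450/161*1/562 = -725/45241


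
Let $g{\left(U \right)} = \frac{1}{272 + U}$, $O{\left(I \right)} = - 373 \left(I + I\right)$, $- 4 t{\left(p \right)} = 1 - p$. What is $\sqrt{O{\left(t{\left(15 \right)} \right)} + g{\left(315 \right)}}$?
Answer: $\frac{4 i \sqrt{56229317}}{587} \approx 51.098 i$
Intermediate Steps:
$t{\left(p \right)} = - \frac{1}{4} + \frac{p}{4}$ ($t{\left(p \right)} = - \frac{1 - p}{4} = - \frac{1}{4} + \frac{p}{4}$)
$O{\left(I \right)} = - 746 I$ ($O{\left(I \right)} = - 373 \cdot 2 I = - 746 I$)
$\sqrt{O{\left(t{\left(15 \right)} \right)} + g{\left(315 \right)}} = \sqrt{- 746 \left(- \frac{1}{4} + \frac{1}{4} \cdot 15\right) + \frac{1}{272 + 315}} = \sqrt{- 746 \left(- \frac{1}{4} + \frac{15}{4}\right) + \frac{1}{587}} = \sqrt{\left(-746\right) \frac{7}{2} + \frac{1}{587}} = \sqrt{-2611 + \frac{1}{587}} = \sqrt{- \frac{1532656}{587}} = \frac{4 i \sqrt{56229317}}{587}$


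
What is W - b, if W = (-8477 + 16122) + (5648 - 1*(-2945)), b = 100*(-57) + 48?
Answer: 21890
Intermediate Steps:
b = -5652 (b = -5700 + 48 = -5652)
W = 16238 (W = 7645 + (5648 + 2945) = 7645 + 8593 = 16238)
W - b = 16238 - 1*(-5652) = 16238 + 5652 = 21890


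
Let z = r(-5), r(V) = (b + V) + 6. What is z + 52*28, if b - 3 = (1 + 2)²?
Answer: 1469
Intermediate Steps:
b = 12 (b = 3 + (1 + 2)² = 3 + 3² = 3 + 9 = 12)
r(V) = 18 + V (r(V) = (12 + V) + 6 = 18 + V)
z = 13 (z = 18 - 5 = 13)
z + 52*28 = 13 + 52*28 = 13 + 1456 = 1469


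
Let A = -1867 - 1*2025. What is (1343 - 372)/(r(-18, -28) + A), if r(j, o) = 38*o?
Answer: -971/4956 ≈ -0.19592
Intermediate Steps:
A = -3892 (A = -1867 - 2025 = -3892)
(1343 - 372)/(r(-18, -28) + A) = (1343 - 372)/(38*(-28) - 3892) = 971/(-1064 - 3892) = 971/(-4956) = 971*(-1/4956) = -971/4956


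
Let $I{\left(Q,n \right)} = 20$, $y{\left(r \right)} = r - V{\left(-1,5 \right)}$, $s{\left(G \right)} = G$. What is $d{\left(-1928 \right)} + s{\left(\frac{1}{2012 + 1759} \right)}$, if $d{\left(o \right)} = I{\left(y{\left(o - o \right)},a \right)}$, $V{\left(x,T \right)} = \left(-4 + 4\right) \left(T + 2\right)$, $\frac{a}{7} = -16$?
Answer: $\frac{75421}{3771} \approx 20.0$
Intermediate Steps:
$a = -112$ ($a = 7 \left(-16\right) = -112$)
$V{\left(x,T \right)} = 0$ ($V{\left(x,T \right)} = 0 \left(2 + T\right) = 0$)
$y{\left(r \right)} = r$ ($y{\left(r \right)} = r - 0 = r + 0 = r$)
$d{\left(o \right)} = 20$
$d{\left(-1928 \right)} + s{\left(\frac{1}{2012 + 1759} \right)} = 20 + \frac{1}{2012 + 1759} = 20 + \frac{1}{3771} = \frac{75421}{3771}$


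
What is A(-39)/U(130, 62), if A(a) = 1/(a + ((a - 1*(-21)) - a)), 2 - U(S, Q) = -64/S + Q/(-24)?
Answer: -130/11877 ≈ -0.010946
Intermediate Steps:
U(S, Q) = 2 + 64/S + Q/24 (U(S, Q) = 2 - (-64/S + Q/(-24)) = 2 - (-64/S + Q*(-1/24)) = 2 - (-64/S - Q/24) = 2 + (64/S + Q/24) = 2 + 64/S + Q/24)
A(a) = 1/(21 + a) (A(a) = 1/(a + ((a + 21) - a)) = 1/(a + ((21 + a) - a)) = 1/(a + 21) = 1/(21 + a))
A(-39)/U(130, 62) = 1/((21 - 39)*(2 + 64/130 + (1/24)*62)) = 1/((-18)*(2 + 64*(1/130) + 31/12)) = -1/(18*(2 + 32/65 + 31/12)) = -1/(18*3959/780) = -1/18*780/3959 = -130/11877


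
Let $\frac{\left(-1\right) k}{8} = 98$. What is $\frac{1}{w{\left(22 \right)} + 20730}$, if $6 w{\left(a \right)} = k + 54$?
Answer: $\frac{3}{61825} \approx 4.8524 \cdot 10^{-5}$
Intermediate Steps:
$k = -784$ ($k = \left(-8\right) 98 = -784$)
$w{\left(a \right)} = - \frac{365}{3}$ ($w{\left(a \right)} = \frac{-784 + 54}{6} = \frac{1}{6} \left(-730\right) = - \frac{365}{3}$)
$\frac{1}{w{\left(22 \right)} + 20730} = \frac{1}{- \frac{365}{3} + 20730} = \frac{1}{\frac{61825}{3}} = \frac{3}{61825}$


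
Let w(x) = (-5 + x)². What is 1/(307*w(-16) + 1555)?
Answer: 1/136942 ≈ 7.3024e-6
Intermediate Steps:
1/(307*w(-16) + 1555) = 1/(307*(-5 - 16)² + 1555) = 1/(307*(-21)² + 1555) = 1/(307*441 + 1555) = 1/(135387 + 1555) = 1/136942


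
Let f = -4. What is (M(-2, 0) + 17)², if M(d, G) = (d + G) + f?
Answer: 121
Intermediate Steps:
M(d, G) = -4 + G + d (M(d, G) = (d + G) - 4 = (G + d) - 4 = -4 + G + d)
(M(-2, 0) + 17)² = ((-4 + 0 - 2) + 17)² = (-6 + 17)² = 11² = 121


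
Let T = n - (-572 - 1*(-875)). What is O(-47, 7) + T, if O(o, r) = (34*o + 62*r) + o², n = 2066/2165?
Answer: 1608496/2165 ≈ 742.95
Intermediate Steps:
n = 2066/2165 (n = 2066*(1/2165) = 2066/2165 ≈ 0.95427)
O(o, r) = o² + 34*o + 62*r
T = -653929/2165 (T = 2066/2165 - (-572 - 1*(-875)) = 2066/2165 - (-572 + 875) = 2066/2165 - 1*303 = 2066/2165 - 303 = -653929/2165 ≈ -302.05)
O(-47, 7) + T = ((-47)² + 34*(-47) + 62*7) - 653929/2165 = (2209 - 1598 + 434) - 653929/2165 = 1045 - 653929/2165 = 1608496/2165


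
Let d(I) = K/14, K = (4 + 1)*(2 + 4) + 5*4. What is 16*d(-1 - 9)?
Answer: 400/7 ≈ 57.143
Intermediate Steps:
K = 50 (K = 5*6 + 20 = 30 + 20 = 50)
d(I) = 25/7 (d(I) = 50/14 = 50*(1/14) = 25/7)
16*d(-1 - 9) = 16*(25/7) = 400/7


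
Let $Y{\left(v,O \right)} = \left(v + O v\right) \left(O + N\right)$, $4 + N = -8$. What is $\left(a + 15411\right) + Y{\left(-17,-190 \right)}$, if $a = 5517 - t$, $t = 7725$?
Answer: $-635823$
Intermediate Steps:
$N = -12$ ($N = -4 - 8 = -12$)
$Y{\left(v,O \right)} = \left(-12 + O\right) \left(v + O v\right)$ ($Y{\left(v,O \right)} = \left(v + O v\right) \left(O - 12\right) = \left(v + O v\right) \left(-12 + O\right) = \left(-12 + O\right) \left(v + O v\right)$)
$a = -2208$ ($a = 5517 - 7725 = -2208$)
$\left(a + 15411\right) + Y{\left(-17,-190 \right)} = \left(-2208 + 15411\right) - 17 \left(-12 + \left(-190\right)^{2} - -2090\right) = 13203 - 17 \left(-12 + 36100 + 2090\right) = 13203 - 649026 = -635823$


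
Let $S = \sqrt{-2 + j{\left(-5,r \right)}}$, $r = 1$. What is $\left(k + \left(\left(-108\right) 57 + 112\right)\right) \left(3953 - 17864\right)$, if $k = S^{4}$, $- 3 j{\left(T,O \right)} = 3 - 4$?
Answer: $\frac{252118327}{3} \approx 8.4039 \cdot 10^{7}$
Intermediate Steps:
$j{\left(T,O \right)} = \frac{1}{3}$ ($j{\left(T,O \right)} = - \frac{3 - 4}{3} = \left(- \frac{1}{3}\right) \left(-1\right) = \frac{1}{3}$)
$S = \frac{i \sqrt{15}}{3}$ ($S = \sqrt{-2 + \frac{1}{3}} = \sqrt{- \frac{5}{3}} = \frac{i \sqrt{15}}{3} \approx 1.291 i$)
$k = \frac{25}{9}$ ($k = \left(\frac{i \sqrt{15}}{3}\right)^{4} = \frac{25}{9} \approx 2.7778$)
$\left(k + \left(\left(-108\right) 57 + 112\right)\right) \left(3953 - 17864\right) = \left(\frac{25}{9} + \left(\left(-108\right) 57 + 112\right)\right) \left(3953 - 17864\right) = \left(\frac{25}{9} + \left(-6156 + 112\right)\right) \left(-13911\right) = \left(\frac{25}{9} - 6044\right) \left(-13911\right) = \left(- \frac{54371}{9}\right) \left(-13911\right) = \frac{252118327}{3}$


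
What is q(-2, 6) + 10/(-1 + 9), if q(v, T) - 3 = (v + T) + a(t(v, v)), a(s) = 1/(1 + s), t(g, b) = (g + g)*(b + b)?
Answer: 565/68 ≈ 8.3088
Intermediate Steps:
t(g, b) = 4*b*g (t(g, b) = (2*g)*(2*b) = 4*b*g)
q(v, T) = 3 + T + v + 1/(1 + 4*v**2) (q(v, T) = 3 + ((v + T) + 1/(1 + 4*v*v)) = 3 + ((T + v) + 1/(1 + 4*v**2)) = 3 + (T + v + 1/(1 + 4*v**2)) = 3 + T + v + 1/(1 + 4*v**2))
q(-2, 6) + 10/(-1 + 9) = (1 + (1 + 4*(-2)**2)*(3 + 6 - 2))/(1 + 4*(-2)**2) + 10/(-1 + 9) = (1 + (1 + 4*4)*7)/(1 + 4*4) + 10/8 = (1 + (1 + 16)*7)/(1 + 16) + (1/8)*10 = (1 + 17*7)/17 + 5/4 = (1 + 119)/17 + 5/4 = (1/17)*120 + 5/4 = 120/17 + 5/4 = 565/68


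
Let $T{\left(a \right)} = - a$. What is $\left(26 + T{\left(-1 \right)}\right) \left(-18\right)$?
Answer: $-486$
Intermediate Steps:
$\left(26 + T{\left(-1 \right)}\right) \left(-18\right) = \left(26 - -1\right) \left(-18\right) = \left(26 + 1\right) \left(-18\right) = 27 \left(-18\right) = -486$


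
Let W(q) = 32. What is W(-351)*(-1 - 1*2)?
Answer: -96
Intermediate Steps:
W(-351)*(-1 - 1*2) = 32*(-1 - 1*2) = 32*(-1 - 2) = 32*(-3) = -96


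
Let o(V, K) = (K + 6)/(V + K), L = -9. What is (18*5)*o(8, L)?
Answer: 270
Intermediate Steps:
o(V, K) = (6 + K)/(K + V)
(18*5)*o(8, L) = (18*5)*((6 - 9)/(-9 + 8)) = 90*(-3/(-1)) = 90*(-1*(-3)) = 90*3 = 270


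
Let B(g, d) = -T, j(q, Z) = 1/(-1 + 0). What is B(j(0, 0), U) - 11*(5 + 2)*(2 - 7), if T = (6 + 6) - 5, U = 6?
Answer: 378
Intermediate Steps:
T = 7 (T = 12 - 5 = 7)
j(q, Z) = -1 (j(q, Z) = 1/(-1) = -1)
B(g, d) = -7 (B(g, d) = -1*7 = -7)
B(j(0, 0), U) - 11*(5 + 2)*(2 - 7) = -7 - 11*(5 + 2)*(2 - 7) = -7 - 77*(-5) = -7 - 11*(-35) = -7 + 385 = 378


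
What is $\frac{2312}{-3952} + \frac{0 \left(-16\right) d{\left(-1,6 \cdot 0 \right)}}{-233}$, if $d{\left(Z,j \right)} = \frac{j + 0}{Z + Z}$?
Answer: $- \frac{289}{494} \approx -0.58502$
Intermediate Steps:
$d{\left(Z,j \right)} = \frac{j}{2 Z}$
$\frac{2312}{-3952} + \frac{0 \left(-16\right) d{\left(-1,6 \cdot 0 \right)}}{-233} = \frac{2312}{-3952} + \frac{0 \left(-16\right) \frac{6 \cdot 0}{2 \left(-1\right)}}{-233} = 2312 \left(- \frac{1}{3952}\right) + 0 \cdot \frac{1}{2} \cdot 0 \left(-1\right) \left(- \frac{1}{233}\right) = - \frac{289}{494} + 0 \cdot 0 \left(- \frac{1}{233}\right) = - \frac{289}{494} + 0 \left(- \frac{1}{233}\right) = - \frac{289}{494} + 0 = - \frac{289}{494}$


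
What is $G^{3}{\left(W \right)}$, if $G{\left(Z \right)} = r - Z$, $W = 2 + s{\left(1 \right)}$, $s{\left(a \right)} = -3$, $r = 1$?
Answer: $8$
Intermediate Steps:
$W = -1$ ($W = 2 - 3 = -1$)
$G{\left(Z \right)} = 1 - Z$
$G^{3}{\left(W \right)} = \left(1 - -1\right)^{3} = \left(1 + 1\right)^{3} = 2^{3} = 8$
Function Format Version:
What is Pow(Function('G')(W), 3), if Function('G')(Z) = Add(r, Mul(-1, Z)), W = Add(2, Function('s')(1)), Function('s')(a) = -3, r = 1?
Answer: 8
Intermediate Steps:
W = -1 (W = Add(2, -3) = -1)
Function('G')(Z) = Add(1, Mul(-1, Z))
Pow(Function('G')(W), 3) = Pow(Add(1, Mul(-1, -1)), 3) = Pow(Add(1, 1), 3) = Pow(2, 3) = 8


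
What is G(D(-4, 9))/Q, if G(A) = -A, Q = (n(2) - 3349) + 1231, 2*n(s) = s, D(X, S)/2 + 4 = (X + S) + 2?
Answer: 6/2117 ≈ 0.0028342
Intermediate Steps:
D(X, S) = -4 + 2*S + 2*X (D(X, S) = -8 + 2*((X + S) + 2) = -8 + 2*((S + X) + 2) = -8 + 2*(2 + S + X) = -8 + (4 + 2*S + 2*X) = -4 + 2*S + 2*X)
n(s) = s/2
Q = -2117 (Q = ((½)*2 - 3349) + 1231 = (1 - 3349) + 1231 = -3348 + 1231 = -2117)
G(D(-4, 9))/Q = -(-4 + 2*9 + 2*(-4))/(-2117) = -(-4 + 18 - 8)*(-1/2117) = -1*6*(-1/2117) = -6*(-1/2117) = 6/2117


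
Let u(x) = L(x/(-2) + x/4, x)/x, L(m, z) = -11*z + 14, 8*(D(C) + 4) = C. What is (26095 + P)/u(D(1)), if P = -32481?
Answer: 197966/453 ≈ 437.01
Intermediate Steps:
D(C) = -4 + C/8
L(m, z) = 14 - 11*z
u(x) = (14 - 11*x)/x
(26095 + P)/u(D(1)) = (26095 - 32481)/(-11 + 14/(-4 + (⅛)*1)) = -6386/(-11 + 14/(-4 + ⅛)) = -6386/(-11 + 14/(-31/8)) = -6386/(-11 + 14*(-8/31)) = -6386/(-11 - 112/31) = -6386/(-453/31) = -6386*(-31/453) = 197966/453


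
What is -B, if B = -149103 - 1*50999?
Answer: 200102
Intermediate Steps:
B = -200102 (B = -149103 - 50999 = -200102)
-B = -1*(-200102) = 200102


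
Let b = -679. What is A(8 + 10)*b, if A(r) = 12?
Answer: -8148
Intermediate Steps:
A(8 + 10)*b = 12*(-679) = -8148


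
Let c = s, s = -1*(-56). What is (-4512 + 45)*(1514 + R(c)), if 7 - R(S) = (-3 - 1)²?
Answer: -6722835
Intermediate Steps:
s = 56
c = 56
R(S) = -9 (R(S) = 7 - (-3 - 1)² = 7 - 1*(-4)² = 7 - 1*16 = 7 - 16 = -9)
(-4512 + 45)*(1514 + R(c)) = (-4512 + 45)*(1514 - 9) = -4467*1505 = -6722835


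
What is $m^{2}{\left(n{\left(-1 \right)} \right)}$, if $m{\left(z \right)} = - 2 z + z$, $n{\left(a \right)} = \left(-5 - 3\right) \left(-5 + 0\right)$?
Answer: $1600$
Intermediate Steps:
$n{\left(a \right)} = 40$ ($n{\left(a \right)} = \left(-8\right) \left(-5\right) = 40$)
$m{\left(z \right)} = - z$
$m^{2}{\left(n{\left(-1 \right)} \right)} = \left(\left(-1\right) 40\right)^{2} = \left(-40\right)^{2} = 1600$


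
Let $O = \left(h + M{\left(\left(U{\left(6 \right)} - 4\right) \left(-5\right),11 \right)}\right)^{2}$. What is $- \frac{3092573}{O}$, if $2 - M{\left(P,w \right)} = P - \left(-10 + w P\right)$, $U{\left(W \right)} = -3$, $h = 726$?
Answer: $- \frac{3092573}{1140624} \approx -2.7113$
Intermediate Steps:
$M{\left(P,w \right)} = -8 - P + P w$ ($M{\left(P,w \right)} = 2 - \left(P - \left(-10 + w P\right)\right) = 2 - \left(P - \left(-10 + P w\right)\right) = 2 - \left(10 + P - P w\right) = -8 - P + P w$)
$O = 1140624$ ($O = \left(726 - \left(8 + \left(-3 - 4\right) \left(-5\right) - \left(-3 - 4\right) \left(-5\right) 11\right)\right)^{2} = \left(726 - \left(8 + 35 - \left(-7\right) \left(-5\right) 11\right)\right)^{2} = \left(726 - -342\right)^{2} = \left(726 + 342\right)^{2} = 1068^{2} = 1140624$)
$- \frac{3092573}{O} = - \frac{3092573}{1140624}$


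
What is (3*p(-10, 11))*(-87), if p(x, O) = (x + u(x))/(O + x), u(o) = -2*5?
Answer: 5220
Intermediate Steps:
u(o) = -10
p(x, O) = (-10 + x)/(O + x) (p(x, O) = (x - 10)/(O + x) = (-10 + x)/(O + x))
(3*p(-10, 11))*(-87) = (3*((-10 - 10)/(11 - 10)))*(-87) = (3*(-20/1))*(-87) = (3*(1*(-20)))*(-87) = (3*(-20))*(-87) = -60*(-87) = 5220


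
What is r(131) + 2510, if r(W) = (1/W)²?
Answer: 43074111/17161 ≈ 2510.0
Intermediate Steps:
r(W) = W⁻²
r(131) + 2510 = 131⁻² + 2510 = 1/17161 + 2510 = 43074111/17161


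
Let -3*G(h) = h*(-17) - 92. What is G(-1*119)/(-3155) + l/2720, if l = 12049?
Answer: 23859221/5148960 ≈ 4.6338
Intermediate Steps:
G(h) = 92/3 + 17*h/3 (G(h) = -(h*(-17) - 92)/3 = -(-17*h - 92)/3 = -(-92 - 17*h)/3 = 92/3 + 17*h/3)
G(-1*119)/(-3155) + l/2720 = (92/3 + 17*(-1*119)/3)/(-3155) + 12049/2720 = (92/3 + (17/3)*(-119))*(-1/3155) + 12049*(1/2720) = (92/3 - 2023/3)*(-1/3155) + 12049/2720 = -1931/3*(-1/3155) + 12049/2720 = 1931/9465 + 12049/2720 = 23859221/5148960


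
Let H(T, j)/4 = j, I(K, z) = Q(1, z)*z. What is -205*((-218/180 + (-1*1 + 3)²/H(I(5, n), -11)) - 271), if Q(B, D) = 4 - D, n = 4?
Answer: 11052739/198 ≈ 55822.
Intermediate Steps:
I(K, z) = z*(4 - z) (I(K, z) = (4 - z)*z = z*(4 - z))
H(T, j) = 4*j
-205*((-218/180 + (-1*1 + 3)²/H(I(5, n), -11)) - 271) = -205*((-218/180 + (-1*1 + 3)²/((4*(-11)))) - 271) = -205*((-218*1/180 + (-1 + 3)²/(-44)) - 271) = -205*((-109/90 + 2²*(-1/44)) - 271) = -205*((-109/90 + 4*(-1/44)) - 271) = -205*((-109/90 - 1/11) - 271) = -205*(-1289/990 - 271) = -205*(-269579/990) = 11052739/198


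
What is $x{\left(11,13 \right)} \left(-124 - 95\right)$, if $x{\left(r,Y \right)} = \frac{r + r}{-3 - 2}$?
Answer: $\frac{4818}{5} \approx 963.6$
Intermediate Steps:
$x{\left(r,Y \right)} = - \frac{2 r}{5}$ ($x{\left(r,Y \right)} = \frac{2 r}{-5} = 2 r \left(- \frac{1}{5}\right) = - \frac{2 r}{5}$)
$x{\left(11,13 \right)} \left(-124 - 95\right) = \left(- \frac{2}{5}\right) 11 \left(-124 - 95\right) = \left(- \frac{22}{5}\right) \left(-219\right) = \frac{4818}{5}$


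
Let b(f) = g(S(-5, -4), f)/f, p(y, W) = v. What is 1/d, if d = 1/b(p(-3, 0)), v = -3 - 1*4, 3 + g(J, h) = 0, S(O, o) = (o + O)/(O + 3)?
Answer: 3/7 ≈ 0.42857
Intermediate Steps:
S(O, o) = (O + o)/(3 + O)
g(J, h) = -3 (g(J, h) = -3 + 0 = -3)
v = -7 (v = -3 - 4 = -7)
p(y, W) = -7
b(f) = -3/f
d = 7/3 (d = 1/(-3/(-7)) = 1/(-3*(-⅐)) = 1/(3/7) = 7/3 ≈ 2.3333)
1/d = 1/(7/3) = 3/7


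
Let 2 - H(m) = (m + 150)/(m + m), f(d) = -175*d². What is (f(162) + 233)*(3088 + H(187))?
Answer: -482343886531/34 ≈ -1.4187e+10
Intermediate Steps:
H(m) = 2 - (150 + m)/(2*m) (H(m) = 2 - (m + 150)/(m + m) = 2 - (150 + m)/(2*m))
(f(162) + 233)*(3088 + H(187)) = (-175*162² + 233)*(3088 + (3/2 - 75/187)) = (-175*26244 + 233)*(3088 + (3/2 - 75*1/187)) = (-4592700 + 233)*(3088 + (3/2 - 75/187)) = -4592467*(3088 + 411/374) = -4592467*1155323/374 = -482343886531/34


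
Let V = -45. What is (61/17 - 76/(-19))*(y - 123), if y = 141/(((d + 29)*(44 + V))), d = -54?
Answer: -378486/425 ≈ -890.56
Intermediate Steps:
y = 141/25 (y = 141/(((-54 + 29)*(44 - 45))) = 141/((-25*(-1))) = 141/25 ≈ 5.6400)
(61/17 - 76/(-19))*(y - 123) = (61/17 - 76/(-19))*(141/25 - 123) = (61*(1/17) - 76*(-1/19))*(-2934/25) = (61/17 + 4)*(-2934/25) = (129/17)*(-2934/25) = -378486/425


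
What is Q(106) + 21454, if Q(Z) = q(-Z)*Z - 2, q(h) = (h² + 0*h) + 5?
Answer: 1212998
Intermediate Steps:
q(h) = 5 + h² (q(h) = (h² + 0) + 5 = h² + 5 = 5 + h²)
Q(Z) = -2 + Z*(5 + Z²) (Q(Z) = (5 + (-Z)²)*Z - 2 = (5 + Z²)*Z - 2 = Z*(5 + Z²) - 2 = -2 + Z*(5 + Z²))
Q(106) + 21454 = (-2 + 106*(5 + 106²)) + 21454 = (-2 + 106*(5 + 11236)) + 21454 = (-2 + 106*11241) + 21454 = (-2 + 1191546) + 21454 = 1191544 + 21454 = 1212998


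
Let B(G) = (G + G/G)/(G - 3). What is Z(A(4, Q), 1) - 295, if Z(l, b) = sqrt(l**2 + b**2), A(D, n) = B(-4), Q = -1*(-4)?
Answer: -295 + sqrt(58)/7 ≈ -293.91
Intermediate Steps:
Q = 4
B(G) = (1 + G)/(-3 + G) (B(G) = (G + 1)/(-3 + G) = (1 + G)/(-3 + G))
A(D, n) = 3/7 (A(D, n) = (1 - 4)/(-3 - 4) = -3/(-7) = -1/7*(-3) = 3/7)
Z(l, b) = sqrt(b**2 + l**2)
Z(A(4, Q), 1) - 295 = sqrt(1**2 + (3/7)**2) - 295 = sqrt(1 + 9/49) - 295 = sqrt(58/49) - 295 = sqrt(58)/7 - 295 = -295 + sqrt(58)/7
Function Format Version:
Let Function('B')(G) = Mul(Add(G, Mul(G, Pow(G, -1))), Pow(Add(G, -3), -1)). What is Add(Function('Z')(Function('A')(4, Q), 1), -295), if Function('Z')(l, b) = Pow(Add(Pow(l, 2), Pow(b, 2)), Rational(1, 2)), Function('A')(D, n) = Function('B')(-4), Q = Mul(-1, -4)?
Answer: Add(-295, Mul(Rational(1, 7), Pow(58, Rational(1, 2)))) ≈ -293.91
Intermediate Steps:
Q = 4
Function('B')(G) = Mul(Pow(Add(-3, G), -1), Add(1, G)) (Function('B')(G) = Mul(Add(G, 1), Pow(Add(-3, G), -1)) = Mul(Add(1, G), Pow(Add(-3, G), -1)) = Mul(Pow(Add(-3, G), -1), Add(1, G)))
Function('A')(D, n) = Rational(3, 7) (Function('A')(D, n) = Mul(Pow(Add(-3, -4), -1), Add(1, -4)) = Mul(Pow(-7, -1), -3) = Mul(Rational(-1, 7), -3) = Rational(3, 7))
Function('Z')(l, b) = Pow(Add(Pow(b, 2), Pow(l, 2)), Rational(1, 2))
Add(Function('Z')(Function('A')(4, Q), 1), -295) = Add(Pow(Add(Pow(1, 2), Pow(Rational(3, 7), 2)), Rational(1, 2)), -295) = Add(Pow(Add(1, Rational(9, 49)), Rational(1, 2)), -295) = Add(Pow(Rational(58, 49), Rational(1, 2)), -295) = Add(Mul(Rational(1, 7), Pow(58, Rational(1, 2))), -295) = Add(-295, Mul(Rational(1, 7), Pow(58, Rational(1, 2))))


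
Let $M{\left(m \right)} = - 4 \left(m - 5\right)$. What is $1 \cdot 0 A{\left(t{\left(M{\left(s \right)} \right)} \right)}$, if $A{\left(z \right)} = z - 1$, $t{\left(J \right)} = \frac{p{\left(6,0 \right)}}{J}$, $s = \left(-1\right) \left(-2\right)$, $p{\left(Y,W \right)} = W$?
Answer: $0$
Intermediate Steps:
$s = 2$
$M{\left(m \right)} = 20 - 4 m$ ($M{\left(m \right)} = - 4 \left(-5 + m\right) = 20 - 4 m$)
$t{\left(J \right)} = 0$ ($t{\left(J \right)} = \frac{0}{J} = 0$)
$A{\left(z \right)} = -1 + z$
$1 \cdot 0 A{\left(t{\left(M{\left(s \right)} \right)} \right)} = 1 \cdot 0 \left(-1 + 0\right) = 0 \left(-1\right) = 0$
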